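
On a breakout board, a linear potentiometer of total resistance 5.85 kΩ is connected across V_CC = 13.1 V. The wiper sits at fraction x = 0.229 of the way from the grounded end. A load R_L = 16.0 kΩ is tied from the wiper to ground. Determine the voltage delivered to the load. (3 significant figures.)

V_out ≈ 2.82 V

The pot divides into 4.510 kΩ above the wiper and 1.340 kΩ below.
(x·R_p) ‖ R_L = 1.236 kΩ.
Then V_out = V_CC · 1.236/(4.510 + 1.236) = 2.818 V.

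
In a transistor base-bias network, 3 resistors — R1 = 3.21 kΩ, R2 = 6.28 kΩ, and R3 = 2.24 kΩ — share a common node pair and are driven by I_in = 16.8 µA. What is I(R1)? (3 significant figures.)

ΣG = 1/3.21 + 1/6.28 + 1/2.24 = 0.9172.
By the current-divider rule, I = I_in · G_k/ΣG = 16.8 × 0.3397 = 5.706 µA.

I ≈ 5.71 µA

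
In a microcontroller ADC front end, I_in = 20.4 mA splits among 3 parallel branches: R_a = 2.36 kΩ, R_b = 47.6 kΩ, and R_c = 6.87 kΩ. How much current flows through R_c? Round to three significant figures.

Conductances: ΣG = 1/2.36 + 1/47.6 + 1/6.87 = 0.5903 (1/kΩ).
R_c takes the fraction G_k/ΣG = 0.1456/0.5903 = 0.2466, so I = 20.4 × 0.2466 = 5.030 mA.

I ≈ 5.03 mA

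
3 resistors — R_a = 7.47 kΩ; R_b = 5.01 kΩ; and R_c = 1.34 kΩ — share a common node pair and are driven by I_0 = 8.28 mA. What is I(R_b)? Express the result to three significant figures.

ΣG = 1/7.47 + 1/5.01 + 1/1.34 = 1.080.
R_b takes the fraction G_k/ΣG = 0.1996/1.080 = 0.1849, so I = 8.28 × 0.1849 = 1.531 mA.

I ≈ 1.53 mA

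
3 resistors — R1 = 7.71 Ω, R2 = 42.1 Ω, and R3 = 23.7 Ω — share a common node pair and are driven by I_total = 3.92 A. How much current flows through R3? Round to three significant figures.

Conductances: ΣG = 1/7.71 + 1/42.1 + 1/23.7 = 0.1956 (1/Ω).
Current divider: I(R3) = I_total · G_k/ΣG = 3.92 × (0.04219/0.1956) = 3.92 × 0.2157 = 0.8454 A.

I ≈ 0.845 A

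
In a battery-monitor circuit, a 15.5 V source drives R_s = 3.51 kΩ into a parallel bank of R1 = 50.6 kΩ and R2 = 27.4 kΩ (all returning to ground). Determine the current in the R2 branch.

I ≈ 0.472 mA

Parallel bank: R_p = 1/(1/50.6 + 1/27.4) = 17.77 kΩ.
V_A by voltage divider: V_A = 15.5 × 17.77/(3.51 + 17.77) = 12.94 V.
I(R2) = V_A / R2 = 12.94/27.4 = 0.4724 mA.
(Equivalently: I_total = 0.7282 mA, then current-divider fraction G_k/ΣG = 0.6487.)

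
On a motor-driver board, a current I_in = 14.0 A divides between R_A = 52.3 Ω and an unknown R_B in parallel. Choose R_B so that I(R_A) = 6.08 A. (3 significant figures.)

In a two-way split, I_A/I_in = R_B/(R_A + R_B).
6.08/14.0 = R_B/(R_A + R_B) → R_B = R_A · (0.4343)/(1 − 0.4343) = 52.3 × 0.7677 = 40.15 Ω.

R_B ≈ 40.1 Ω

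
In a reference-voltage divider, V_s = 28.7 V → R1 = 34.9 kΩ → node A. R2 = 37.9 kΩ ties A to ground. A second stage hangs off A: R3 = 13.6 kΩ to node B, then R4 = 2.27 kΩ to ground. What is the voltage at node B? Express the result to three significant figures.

V_B ≈ 0.996 V

Node A sees R2 in parallel with the series input of stage 2, R3 + R4 = 15.87 kΩ.
Effective lower resistance at A: R2 ‖ 15.87 = 11.19 kΩ.
So V_A = 28.7 × 0.2427 = 6.966 V.
V_B = V_A × 0.1430 = 0.9964 V.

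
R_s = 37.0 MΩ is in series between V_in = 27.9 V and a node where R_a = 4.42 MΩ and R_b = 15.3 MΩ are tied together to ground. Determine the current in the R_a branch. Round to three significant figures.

Combine the parallel branches: R_p = (1/4.42 + 1/15.3)⁻¹ = 3.429 MΩ.
Node voltage V_A = V_in · R_p/(R_s + R_p) = 27.9 × 0.08482 = 2.367 V.
I(R_a) = V_A / R_a = 2.367/4.42 = 0.5354 µA.
(Equivalently: I_total = 0.6901 µA, then current-divider fraction G_k/ΣG = 0.7759.)

I ≈ 0.535 µA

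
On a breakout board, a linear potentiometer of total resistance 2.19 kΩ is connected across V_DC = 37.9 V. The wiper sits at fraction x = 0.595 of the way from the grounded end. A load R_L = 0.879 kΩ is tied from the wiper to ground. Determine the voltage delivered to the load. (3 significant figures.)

The pot divides into 0.8870 kΩ above the wiper and 1.303 kΩ below.
(x·R_p) ‖ R_L = 0.5249 kΩ.
V_out = 37.9 × 0.5249/(0.8870 + 0.5249) = 14.09 V.
(Unloaded: V_out = x·V_DC = 22.6 V.)

V_out ≈ 14.1 V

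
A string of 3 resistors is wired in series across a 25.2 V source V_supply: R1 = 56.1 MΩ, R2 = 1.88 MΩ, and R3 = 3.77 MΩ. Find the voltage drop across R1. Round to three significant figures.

V ≈ 22.9 V

ΣR = 56.1 + 1.88 + 3.77 = 61.75 MΩ.
V = V_supply · R/ΣR = 25.2 × 0.9085 = 22.89 V.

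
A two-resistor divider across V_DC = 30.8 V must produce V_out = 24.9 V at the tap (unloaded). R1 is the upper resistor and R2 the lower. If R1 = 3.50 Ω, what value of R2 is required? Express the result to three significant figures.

The divider ratio is R2/(R1+R2) = 24.9/30.8 = 0.8084.
R2 = R1 · 0.8084/(1 − 0.8084) = 14.77 Ω.

R2 ≈ 14.8 Ω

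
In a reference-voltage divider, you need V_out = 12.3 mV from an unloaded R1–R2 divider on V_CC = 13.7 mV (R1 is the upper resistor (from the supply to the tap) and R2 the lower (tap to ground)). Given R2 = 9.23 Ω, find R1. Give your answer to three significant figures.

Required fraction k = V_out/V_CC = 0.8978.
R1 = R2·(1/k − 1) = 9.23 × 0.1138 = 1.051 Ω.

R1 ≈ 1.05 Ω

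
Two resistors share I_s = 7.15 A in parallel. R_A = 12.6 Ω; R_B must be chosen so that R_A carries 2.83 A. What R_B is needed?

R_B ≈ 8.25 Ω

The fraction through R_A equals R_B/(R_A+R_B).
2.83/7.15 = R_B/(R_A + R_B) → R_B = R_A · (0.3958)/(1 − 0.3958) = 12.6 × 0.6551 = 8.254 Ω.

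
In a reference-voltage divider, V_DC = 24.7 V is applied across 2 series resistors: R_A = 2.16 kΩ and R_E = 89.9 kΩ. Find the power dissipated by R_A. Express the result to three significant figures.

P ≈ 0.155 mW

The common current is I = 24.7/92.06 = 0.2683 mA.
P(R_A) = I²·R_A = (0.2683)² × 2.16 = 0.1555 mW.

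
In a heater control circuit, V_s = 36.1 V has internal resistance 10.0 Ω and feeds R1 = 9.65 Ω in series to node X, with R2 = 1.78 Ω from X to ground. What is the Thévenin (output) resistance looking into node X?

R_th ≈ 1.63 Ω

R1' = 10.0 + 9.65 = 19.65 Ω (source resistance + R1).
With V_s suppressed (replaced by a short), R_th = R1' ‖ R2 = (19.65 × 1.78)/(19.65 + 1.78) = 1.632 Ω.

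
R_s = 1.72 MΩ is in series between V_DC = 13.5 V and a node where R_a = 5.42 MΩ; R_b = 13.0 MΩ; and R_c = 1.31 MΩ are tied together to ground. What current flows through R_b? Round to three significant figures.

Equivalent of the parallel group: R_p = 0.9758 MΩ.
V_A = 13.5 × 0.9758/2.696 = 4.887 V.
Branch current I = V_A/R_b = 4.887/13.0 = 0.3759 µA.

I ≈ 0.376 µA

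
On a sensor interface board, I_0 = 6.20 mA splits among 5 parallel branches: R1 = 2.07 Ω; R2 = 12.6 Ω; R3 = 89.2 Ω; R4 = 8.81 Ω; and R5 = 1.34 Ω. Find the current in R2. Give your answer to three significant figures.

ΣG = 1/2.07 + 1/12.6 + 1/89.2 + 1/8.81 + 1/1.34 = 1.433.
By the current-divider rule, I = I_0 · G_k/ΣG = 6.20 × 0.05537 = 0.3433 mA.

I ≈ 0.343 mA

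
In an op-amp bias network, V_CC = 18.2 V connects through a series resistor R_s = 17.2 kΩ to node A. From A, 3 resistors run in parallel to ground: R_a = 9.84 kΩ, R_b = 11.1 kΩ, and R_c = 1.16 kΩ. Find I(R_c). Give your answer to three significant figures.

Equivalent of the parallel group: R_p = 0.9490 kΩ.
Node voltage V_A = V_CC · R_p/(R_s + R_p) = 18.2 × 0.05229 = 0.9516 V.
Branch current I = V_A/R_c = 0.9516/1.16 = 0.8204 mA.
(Check via current divider: I_total = 1.003 mA; share G_k/ΣG = 0.8181 → same result.)

I ≈ 0.820 mA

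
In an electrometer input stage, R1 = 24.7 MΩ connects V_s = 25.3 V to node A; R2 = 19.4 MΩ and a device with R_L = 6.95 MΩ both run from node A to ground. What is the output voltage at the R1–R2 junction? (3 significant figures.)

V_out ≈ 4.34 V

R2 ‖ R_L = (19.4 × 6.95)/(19.4 + 6.95) = 5.117 MΩ.
Now apply the divider: V_out = 25.3 × 0.1716 = 4.342 V.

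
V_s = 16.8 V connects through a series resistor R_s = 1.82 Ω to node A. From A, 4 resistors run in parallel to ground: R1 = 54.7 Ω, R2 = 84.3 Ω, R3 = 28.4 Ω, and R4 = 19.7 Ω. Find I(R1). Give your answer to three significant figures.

I ≈ 0.254 A

Combine the parallel branches: R_p = (1/54.7 + 1/84.3 + 1/28.4 + 1/19.7)⁻¹ = 8.612 Ω.
V_A = 16.8 × 8.612/10.43 = 13.87 V.
I(R1) = V_A / R1 = 13.87/54.7 = 0.2535 A.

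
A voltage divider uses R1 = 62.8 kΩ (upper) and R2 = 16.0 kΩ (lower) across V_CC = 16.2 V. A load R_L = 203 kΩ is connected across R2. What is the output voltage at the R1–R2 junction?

V_out ≈ 3.09 V

The load sits in parallel with R2, giving an effective lower resistance R2' = R2·R_L/(R2+R_L) = 14.83 kΩ.
Now apply the divider: V_out = 16.2 × 0.1910 = 3.095 V.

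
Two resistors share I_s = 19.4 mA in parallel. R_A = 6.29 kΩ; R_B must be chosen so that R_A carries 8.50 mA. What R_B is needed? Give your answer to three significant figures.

R_B ≈ 4.91 kΩ

The fraction through R_A equals R_B/(R_A+R_B).
With f = 0.4381, R_B = R_A · f/(1−f) = 6.29 × 0.7798 = 4.905 kΩ.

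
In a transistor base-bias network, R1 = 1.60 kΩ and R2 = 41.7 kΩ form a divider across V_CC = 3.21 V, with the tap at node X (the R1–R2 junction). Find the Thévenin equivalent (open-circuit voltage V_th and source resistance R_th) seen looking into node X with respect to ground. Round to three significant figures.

V_th is the unloaded tap voltage: V_CC · R2/(R1+R2) = 3.21 × 0.9630 = 3.091 V.
Looking into X with the source shorted: R_th = R1·R2/(R1+R2) = 1.600 × 41.7/43.30 = 1.541 kΩ.

V_th ≈ 3.09 V, R_th ≈ 1.54 kΩ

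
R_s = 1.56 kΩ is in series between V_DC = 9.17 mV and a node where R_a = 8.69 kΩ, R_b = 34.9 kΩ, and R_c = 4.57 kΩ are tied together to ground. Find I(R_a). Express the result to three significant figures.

Parallel bank: R_p = 1/(1/8.69 + 1/34.9 + 1/4.57) = 2.758 kΩ.
V_A = 9.17 × 2.758/4.318 = 5.857 mV.
Branch current I = V_A/R_a = 5.857/8.69 = 0.6740 µA.

I ≈ 0.674 µA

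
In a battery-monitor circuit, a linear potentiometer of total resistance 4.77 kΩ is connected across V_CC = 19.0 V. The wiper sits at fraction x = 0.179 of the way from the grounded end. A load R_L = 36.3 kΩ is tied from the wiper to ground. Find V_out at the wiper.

The pot divides into 3.916 kΩ above the wiper and 0.8538 kΩ below.
Lower segment in parallel with the load: 0.8538 ‖ 36.3 = 0.8342 kΩ.
V_out = 19.0 × 0.8342/(3.916 + 0.8342) = 3.337 V.

V_out ≈ 3.34 V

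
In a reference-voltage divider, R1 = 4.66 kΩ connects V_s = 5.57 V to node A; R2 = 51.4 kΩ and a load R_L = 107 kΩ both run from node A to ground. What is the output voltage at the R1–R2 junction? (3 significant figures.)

First combine the lower leg with the load: R2 ‖ R_L = 34.72 kΩ.
Voltage divider with the loaded lower leg: V_out = 5.57 × 34.72/(4.66 + 34.72) = 5.57 × 0.8817 = 4.911 V.
(Unloaded it would be 5.11 V; the load pulls it down.)

V_out ≈ 4.91 V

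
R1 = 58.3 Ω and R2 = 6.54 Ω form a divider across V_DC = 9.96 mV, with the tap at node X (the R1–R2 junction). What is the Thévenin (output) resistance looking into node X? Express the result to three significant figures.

R_th ≈ 5.88 Ω

Looking into X with the source shorted: R_th = R1·R2/(R1+R2) = 58.30 × 6.54/64.84 = 5.880 Ω.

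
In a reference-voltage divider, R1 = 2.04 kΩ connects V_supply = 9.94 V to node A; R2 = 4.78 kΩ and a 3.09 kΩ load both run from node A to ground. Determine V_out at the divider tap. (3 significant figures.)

V_out ≈ 4.76 V

First combine the lower leg with the load: R2 ‖ R_L = 1.877 kΩ.
Voltage divider with the loaded lower leg: V_out = 9.94 × 1.877/(2.04 + 1.877) = 9.94 × 0.4792 = 4.763 V.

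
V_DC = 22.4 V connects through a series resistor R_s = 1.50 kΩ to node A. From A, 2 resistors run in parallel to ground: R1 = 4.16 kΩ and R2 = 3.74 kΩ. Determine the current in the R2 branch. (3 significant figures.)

Combine the parallel branches: R_p = (1/4.16 + 1/3.74)⁻¹ = 1.969 kΩ.
V_A by voltage divider: V_A = 22.4 × 1.969/(1.50 + 1.969) = 12.72 V.
I(R2) = V_A / R2 = 12.72/3.74 = 3.400 mA.
(Check via current divider: I_total = 6.456 mA; share G_k/ΣG = 0.5266 → same result.)

I ≈ 3.40 mA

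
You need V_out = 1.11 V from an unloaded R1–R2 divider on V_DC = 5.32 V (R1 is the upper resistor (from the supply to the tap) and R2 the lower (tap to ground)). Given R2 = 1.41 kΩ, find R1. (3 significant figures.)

V_out/V_DC = R2/(R1+R2) = 0.2086.
Rearranging, R1 = R2·(1−k)/k = 1.41 × 3.793 = 5.348 kΩ.

R1 ≈ 5.35 kΩ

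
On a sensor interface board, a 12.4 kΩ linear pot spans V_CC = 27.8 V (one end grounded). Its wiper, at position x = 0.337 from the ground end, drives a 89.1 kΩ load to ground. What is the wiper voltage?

Lower segment x·R_p = 4.179 kΩ; upper segment (1−x)·R_p = 8.221 kΩ.
R_L loads the lower segment: effective lower R = 3.992 kΩ.
Loaded-divider output: V_out = 27.8 × 0.3268 = 9.086 V.

V_out ≈ 9.09 V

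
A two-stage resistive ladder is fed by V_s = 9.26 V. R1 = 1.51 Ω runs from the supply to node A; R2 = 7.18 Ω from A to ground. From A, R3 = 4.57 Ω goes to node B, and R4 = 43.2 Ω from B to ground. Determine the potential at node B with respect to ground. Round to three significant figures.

V_B ≈ 6.74 V

The second stage (R3 + R4 = 47.77 Ω) loads node A in parallel with R2.
Effective lower resistance at A: R2 ‖ 47.77 = 6.242 Ω.
First divider: V_A = V_s · 6.242/(1.51 + 6.242) = 7.456 V.
Then the unloaded second divider: V_B = V_A × R4/(R3+R4) = 7.456 × 0.9043 = 6.743 V.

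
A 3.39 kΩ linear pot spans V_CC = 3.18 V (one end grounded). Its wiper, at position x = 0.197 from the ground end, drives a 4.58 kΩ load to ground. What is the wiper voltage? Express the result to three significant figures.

V_out ≈ 0.561 V

Split the track: R_lower = x·R_p = 0.6678 kΩ, R_upper = (1−x)·R_p = 2.722 kΩ.
R_L loads the lower segment: effective lower R = 0.5828 kΩ.
V_out = 3.18 × 0.5828/(2.722 + 0.5828) = 0.5608 V.
(Unloaded: V_out = x·V_CC = 0.626 V.)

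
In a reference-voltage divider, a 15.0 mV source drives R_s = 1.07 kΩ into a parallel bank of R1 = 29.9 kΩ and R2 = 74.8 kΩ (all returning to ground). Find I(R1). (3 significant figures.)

Equivalent of the parallel group: R_p = 21.36 kΩ.
Node voltage V_A = V_CC · R_p/(R_s + R_p) = 15.0 × 0.9523 = 14.28 mV.
I(R1) = V_A / R1 = 14.28/29.9 = 0.4777 µA.

I ≈ 0.478 µA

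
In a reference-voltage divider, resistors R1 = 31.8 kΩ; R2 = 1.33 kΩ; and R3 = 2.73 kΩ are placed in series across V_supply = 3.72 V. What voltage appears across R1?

ΣR = 31.8 + 1.33 + 2.73 = 35.86 kΩ.
V = V_supply · R/ΣR = 3.72 × 0.8868 = 3.299 V.

V ≈ 3.30 V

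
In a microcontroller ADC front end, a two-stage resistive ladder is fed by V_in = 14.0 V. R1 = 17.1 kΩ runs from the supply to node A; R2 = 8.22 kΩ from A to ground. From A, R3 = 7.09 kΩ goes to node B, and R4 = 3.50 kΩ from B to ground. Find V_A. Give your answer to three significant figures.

Looking into the second stage from A: R3 + R4 = 10.59 kΩ appears in parallel with R2.
Effective lower resistance at A: R2 ‖ 10.59 = 4.628 kΩ.
So V_A = 14.0 × 0.2130 = 2.982 V.

V_A ≈ 2.98 V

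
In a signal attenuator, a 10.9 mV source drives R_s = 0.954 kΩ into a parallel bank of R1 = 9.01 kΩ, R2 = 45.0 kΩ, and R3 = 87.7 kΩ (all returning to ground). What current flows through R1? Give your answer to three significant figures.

Parallel bank: R_p = 1/(1/9.01 + 1/45.0 + 1/87.7) = 6.915 kΩ.
V_A by voltage divider: V_A = 10.9 × 6.915/(0.954 + 6.915) = 9.579 mV.
Branch current I = V_A/R1 = 9.579/9.01 = 1.063 µA.
(Equivalently: I_total = 1.385 µA, then current-divider fraction G_k/ΣG = 0.7675.)

I ≈ 1.06 µA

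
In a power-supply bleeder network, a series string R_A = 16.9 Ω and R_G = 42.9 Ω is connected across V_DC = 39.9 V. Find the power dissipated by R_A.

P ≈ 7.52 W

The common current is I = 39.9/59.80 = 0.6672 A.
P(R_A) = I²·R_A = (0.6672)² × 16.9 = 7.524 W.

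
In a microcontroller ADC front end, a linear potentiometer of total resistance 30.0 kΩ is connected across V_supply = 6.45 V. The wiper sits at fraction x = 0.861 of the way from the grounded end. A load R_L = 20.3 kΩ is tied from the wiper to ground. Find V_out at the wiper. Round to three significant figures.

V_out ≈ 4.72 V

Lower segment x·R_p = 25.83 kΩ; upper segment (1−x)·R_p = 4.170 kΩ.
R_L loads the lower segment: effective lower R = 11.37 kΩ.
Then V_out = V_supply · 11.37/(4.170 + 11.37) = 4.719 V.
(Unloaded: V_out = x·V_supply = 5.55 V.)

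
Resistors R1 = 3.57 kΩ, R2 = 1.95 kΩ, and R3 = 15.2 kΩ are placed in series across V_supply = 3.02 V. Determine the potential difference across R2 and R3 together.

ΣR = 3.57 + 1.95 + 15.2 = 20.72 kΩ.
R_{R2..R3} = 1.95 + 15.2 = 17.15 kΩ.
V = V_supply · R/ΣR = 3.02 × 0.8277 = 2.500 V.

V ≈ 2.50 V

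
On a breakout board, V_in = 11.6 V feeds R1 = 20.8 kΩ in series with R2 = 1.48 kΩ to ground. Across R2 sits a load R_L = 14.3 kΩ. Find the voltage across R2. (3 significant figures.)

First combine the lower leg with the load: R2 ‖ R_L = 1.341 kΩ.
Then V_out = V_in · R2'/(R1 + R2') = 11.6 × 1.341/22.14 = 0.7027 V.
(Unloaded it would be 0.771 V; the load pulls it down.)

V_out ≈ 0.703 V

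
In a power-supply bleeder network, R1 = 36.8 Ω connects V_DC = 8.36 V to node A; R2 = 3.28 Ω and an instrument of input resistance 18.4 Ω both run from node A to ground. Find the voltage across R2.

The load sits in parallel with R2, giving an effective lower resistance R2' = R2·R_L/(R2+R_L) = 2.784 Ω.
Then V_out = V_DC · R2'/(R1 + R2') = 8.36 × 2.784/39.58 = 0.5879 V.

V_out ≈ 0.588 V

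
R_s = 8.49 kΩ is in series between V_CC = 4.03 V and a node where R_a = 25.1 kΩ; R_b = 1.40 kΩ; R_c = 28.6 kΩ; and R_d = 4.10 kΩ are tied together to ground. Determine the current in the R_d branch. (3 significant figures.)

Equivalent of the parallel group: R_p = 0.9681 kΩ.
Node voltage V_A = V_CC · R_p/(R_s + R_p) = 4.03 × 0.1024 = 0.4125 V.
I(R_d) = V_A / R_d = 0.4125/4.10 = 0.1006 mA.

I ≈ 0.101 mA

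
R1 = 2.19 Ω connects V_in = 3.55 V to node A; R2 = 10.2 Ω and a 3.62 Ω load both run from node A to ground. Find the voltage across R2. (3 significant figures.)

The load sits in parallel with R2, giving an effective lower resistance R2' = R2·R_L/(R2+R_L) = 2.672 Ω.
Then V_out = V_in · R2'/(R1 + R2') = 3.55 × 2.672/4.862 = 1.951 V.
(Unloaded it would be 2.92 V; the load pulls it down.)

V_out ≈ 1.95 V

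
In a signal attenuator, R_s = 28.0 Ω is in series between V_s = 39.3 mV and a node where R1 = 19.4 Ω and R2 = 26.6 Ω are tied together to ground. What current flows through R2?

Equivalent of the parallel group: R_p = 11.22 Ω.
Node voltage V_A = V_s · R_p/(R_s + R_p) = 39.3 × 0.2860 = 11.24 mV.
Branch current I = V_A/R2 = 11.24/26.6 = 0.4226 mA.
(Equivalently: I_total = 1.002 mA, then current-divider fraction G_k/ΣG = 0.4217.)

I ≈ 0.423 mA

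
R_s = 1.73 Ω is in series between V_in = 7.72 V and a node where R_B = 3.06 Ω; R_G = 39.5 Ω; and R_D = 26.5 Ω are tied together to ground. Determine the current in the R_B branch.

I ≈ 1.51 A

Combine the parallel branches: R_p = (1/3.06 + 1/39.5 + 1/26.5)⁻¹ = 2.565 Ω.
V_A by voltage divider: V_A = 7.72 × 2.565/(1.73 + 2.565) = 4.610 V.
I(R_B) = V_A / R_B = 4.610/3.06 = 1.507 A.
(Equivalently: I_total = 1.797 A, then current-divider fraction G_k/ΣG = 0.8383.)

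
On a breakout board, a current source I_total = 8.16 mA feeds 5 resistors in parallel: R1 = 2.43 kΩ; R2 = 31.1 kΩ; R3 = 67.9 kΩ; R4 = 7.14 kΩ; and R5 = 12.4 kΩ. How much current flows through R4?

Conductances: ΣG = 1/2.43 + 1/31.1 + 1/67.9 + 1/7.14 + 1/12.4 = 0.6791 (1/kΩ).
By the current-divider rule, I = I_total · G_k/ΣG = 8.16 × 0.2062 = 1.683 mA.

I ≈ 1.68 mA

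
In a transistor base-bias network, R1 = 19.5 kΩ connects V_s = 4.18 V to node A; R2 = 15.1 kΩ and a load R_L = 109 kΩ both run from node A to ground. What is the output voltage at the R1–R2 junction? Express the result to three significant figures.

First combine the lower leg with the load: R2 ‖ R_L = 13.26 kΩ.
Now apply the divider: V_out = 4.18 × 0.4048 = 1.692 V.
(Unloaded it would be 1.82 V; the load pulls it down.)

V_out ≈ 1.69 V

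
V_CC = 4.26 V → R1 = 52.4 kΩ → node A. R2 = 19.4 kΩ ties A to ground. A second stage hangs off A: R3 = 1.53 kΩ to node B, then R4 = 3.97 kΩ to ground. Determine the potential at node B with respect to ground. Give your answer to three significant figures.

The second stage (R3 + R4 = 5.500 kΩ) loads node A in parallel with R2.
R2 ‖ (R3+R4) = 4.285 kΩ.
First divider: V_A = V_CC · 4.285/(52.4 + 4.285) = 0.3220 V.
Then the unloaded second divider: V_B = V_A × R4/(R3+R4) = 0.3220 × 0.7218 = 0.2325 V.

V_B ≈ 0.232 V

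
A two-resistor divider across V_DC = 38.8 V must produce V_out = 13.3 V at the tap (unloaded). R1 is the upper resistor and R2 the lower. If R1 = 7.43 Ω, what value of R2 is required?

R2 ≈ 3.88 Ω

The divider ratio is R2/(R1+R2) = 13.3/38.8 = 0.3428.
So R2 = R1 · V_out/(V_DC − V_out) = 7.43 × 13.3/(38.8 − 13.3) = 7.43 × 0.5216 = 3.875 Ω.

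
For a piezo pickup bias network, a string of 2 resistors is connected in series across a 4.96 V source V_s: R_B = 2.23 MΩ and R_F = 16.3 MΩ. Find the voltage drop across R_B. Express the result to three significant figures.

Total series resistance ΣR = 2.23 + 16.3 = 18.53 MΩ.
V = V_s · R/ΣR = 4.96 × 0.1203 = 0.5969 V.

V ≈ 0.597 V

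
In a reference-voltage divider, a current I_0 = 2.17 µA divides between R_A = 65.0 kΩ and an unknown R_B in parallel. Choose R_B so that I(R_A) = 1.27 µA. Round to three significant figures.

R_B ≈ 91.7 kΩ

Two-branch current divider: I_A = I_0 · R_B/(R_A + R_B).
1.27/2.17 = R_B/(R_A + R_B) → R_B = R_A · (0.5853)/(1 − 0.5853) = 65.0 × 1.411 = 91.72 kΩ.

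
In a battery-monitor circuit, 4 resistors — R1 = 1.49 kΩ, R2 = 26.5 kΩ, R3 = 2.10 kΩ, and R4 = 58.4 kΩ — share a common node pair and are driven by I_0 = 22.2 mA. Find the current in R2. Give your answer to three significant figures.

Conductances: ΣG = 1/1.49 + 1/26.5 + 1/2.10 + 1/58.4 = 1.202 (1/kΩ).
R2 takes the fraction G_k/ΣG = 0.03774/1.202 = 0.03139, so I = 22.2 × 0.03139 = 0.6968 mA.

I ≈ 0.697 mA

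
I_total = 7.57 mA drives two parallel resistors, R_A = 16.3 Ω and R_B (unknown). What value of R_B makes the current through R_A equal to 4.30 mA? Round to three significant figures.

The fraction through R_A equals R_B/(R_A+R_B).
4.30/7.57 = R_B/(R_A + R_B) → R_B = R_A · (0.5680)/(1 − 0.5680) = 16.3 × 1.315 = 21.43 Ω.

R_B ≈ 21.4 Ω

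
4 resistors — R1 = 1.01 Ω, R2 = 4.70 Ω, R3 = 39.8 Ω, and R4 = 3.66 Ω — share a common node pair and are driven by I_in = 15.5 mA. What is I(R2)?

I ≈ 2.20 mA

Total conductance ΣG = 1/1.01 + 1/4.70 + 1/39.8 + 1/3.66 = 1.501 (units of 1/Ω).
Current divider: I(R2) = I_in · G_k/ΣG = 15.5 × (0.2128/1.501) = 15.5 × 0.1417 = 2.197 mA.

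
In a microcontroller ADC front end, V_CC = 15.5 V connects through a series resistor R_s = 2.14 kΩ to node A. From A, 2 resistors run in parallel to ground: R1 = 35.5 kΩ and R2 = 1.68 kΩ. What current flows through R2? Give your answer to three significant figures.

Combine the parallel branches: R_p = (1/35.5 + 1/1.68)⁻¹ = 1.604 kΩ.
V_A = 15.5 × 1.604/3.744 = 6.641 V.
Branch current I = V_A/R2 = 6.641/1.68 = 3.953 mA.
(Check via current divider: I_total = 4.140 mA; share G_k/ΣG = 0.9548 → same result.)

I ≈ 3.95 mA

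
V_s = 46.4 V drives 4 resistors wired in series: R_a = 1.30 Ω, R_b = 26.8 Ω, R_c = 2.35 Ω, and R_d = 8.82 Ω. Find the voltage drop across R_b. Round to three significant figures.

V ≈ 31.7 V

Total series resistance ΣR = 1.30 + 26.8 + 2.35 + 8.82 = 39.27 Ω.
By the voltage-divider rule, V = 46.4 × 26.80/39.27 = 31.67 V.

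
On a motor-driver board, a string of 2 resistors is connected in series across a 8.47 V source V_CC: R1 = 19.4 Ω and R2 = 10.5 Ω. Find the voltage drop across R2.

Total series resistance ΣR = 19.4 + 10.5 = 29.90 Ω.
Voltage divider: V = V_CC · (10.50 / 29.90) = 8.47 × 0.3512 = 2.974 V.

V ≈ 2.97 V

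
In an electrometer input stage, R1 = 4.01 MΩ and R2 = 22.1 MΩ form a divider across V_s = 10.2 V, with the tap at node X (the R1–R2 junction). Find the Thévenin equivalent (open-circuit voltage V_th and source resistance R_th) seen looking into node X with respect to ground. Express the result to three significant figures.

V_th ≈ 8.63 V, R_th ≈ 3.39 MΩ

Open-circuit (no load on X): V_th = V_s · R2/(R1 + R2) = 10.2 × 22.1/(4.010 + 22.1) = 8.633 V.
With V_s suppressed (replaced by a short), R_th = R1 ‖ R2 = (4.010 × 22.1)/(4.010 + 22.1) = 3.394 MΩ.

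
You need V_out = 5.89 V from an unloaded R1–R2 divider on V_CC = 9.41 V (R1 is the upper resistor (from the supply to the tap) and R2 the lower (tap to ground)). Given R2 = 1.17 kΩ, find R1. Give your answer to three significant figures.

R1 ≈ 0.699 kΩ

Required fraction k = V_out/V_CC = 0.6259.
Rearranging, R1 = R2·(1−k)/k = 1.17 × 0.5976 = 0.6992 kΩ.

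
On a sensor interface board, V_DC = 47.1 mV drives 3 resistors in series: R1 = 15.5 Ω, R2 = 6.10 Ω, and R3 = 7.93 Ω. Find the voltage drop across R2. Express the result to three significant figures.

V ≈ 9.73 mV

Series total: ΣR = 15.5 + 6.10 + 7.93 = 29.53 Ω.
By the voltage-divider rule, V = 47.1 × 6.100/29.53 = 9.729 mV.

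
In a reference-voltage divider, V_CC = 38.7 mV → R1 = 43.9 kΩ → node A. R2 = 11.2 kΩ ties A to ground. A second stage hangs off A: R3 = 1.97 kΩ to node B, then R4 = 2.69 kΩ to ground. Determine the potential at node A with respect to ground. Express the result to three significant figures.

Node A sees R2 in parallel with the series input of stage 2, R3 + R4 = 4.660 kΩ.
Effective lower resistance at A: R2 ‖ 4.660 = 3.291 kΩ.
V_A = 38.7 × 3.291/(43.9 + 3.291) = 2.699 mV.

V_A ≈ 2.70 mV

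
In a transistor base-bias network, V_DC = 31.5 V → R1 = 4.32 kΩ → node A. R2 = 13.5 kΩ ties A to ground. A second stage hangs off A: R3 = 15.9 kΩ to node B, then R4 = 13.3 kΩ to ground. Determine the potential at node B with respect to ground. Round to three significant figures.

Looking into the second stage from A: R3 + R4 = 29.20 kΩ appears in parallel with R2.
Effective lower resistance at A: R2 ‖ 29.20 = 9.232 kΩ.
V_A = 31.5 × 9.232/(4.32 + 9.232) = 21.46 V.
V_B = V_A × 0.4555 = 9.774 V.

V_B ≈ 9.77 V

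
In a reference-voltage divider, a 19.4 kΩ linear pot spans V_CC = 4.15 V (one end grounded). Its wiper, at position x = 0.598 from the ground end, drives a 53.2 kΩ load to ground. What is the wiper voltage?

Split the track: R_lower = x·R_p = 11.60 kΩ, R_upper = (1−x)·R_p = 7.799 kΩ.
(x·R_p) ‖ R_L = 9.524 kΩ.
Then V_out = V_CC · 9.524/(7.799 + 9.524) = 2.282 V.

V_out ≈ 2.28 V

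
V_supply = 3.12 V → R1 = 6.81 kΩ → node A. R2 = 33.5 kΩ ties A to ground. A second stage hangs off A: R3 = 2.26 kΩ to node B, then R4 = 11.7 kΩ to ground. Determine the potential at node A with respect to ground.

V_A ≈ 1.84 V

Node A sees R2 in parallel with the series input of stage 2, R3 + R4 = 13.96 kΩ.
Effective lower resistance at A: R2 ‖ 13.96 = 9.854 kΩ.
First divider: V_A = V_supply · 9.854/(6.81 + 9.854) = 1.845 V.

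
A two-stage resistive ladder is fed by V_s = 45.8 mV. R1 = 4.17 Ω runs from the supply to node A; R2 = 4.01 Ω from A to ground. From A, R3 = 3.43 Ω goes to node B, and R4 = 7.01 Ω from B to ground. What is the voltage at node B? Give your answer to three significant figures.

V_B ≈ 12.6 mV

Node A sees R2 in parallel with the series input of stage 2, R3 + R4 = 10.44 Ω.
Effective lower resistance at A: R2 ‖ 10.44 = 2.897 Ω.
So V_A = 45.8 × 0.4099 = 18.78 mV.
Then the unloaded second divider: V_B = V_A × R4/(R3+R4) = 18.78 × 0.6715 = 12.61 mV.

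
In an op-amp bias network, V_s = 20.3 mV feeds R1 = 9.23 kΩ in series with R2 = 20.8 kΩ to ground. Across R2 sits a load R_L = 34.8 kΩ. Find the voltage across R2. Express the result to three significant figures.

First combine the lower leg with the load: R2 ‖ R_L = 13.02 kΩ.
Voltage divider with the loaded lower leg: V_out = 20.3 × 13.02/(9.23 + 13.02) = 20.3 × 0.5851 = 11.88 mV.

V_out ≈ 11.9 mV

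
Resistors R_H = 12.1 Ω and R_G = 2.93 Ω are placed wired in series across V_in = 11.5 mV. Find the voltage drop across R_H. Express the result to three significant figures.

V ≈ 9.26 mV

ΣR = 12.1 + 2.93 = 15.03 Ω.
By the voltage-divider rule, V = 11.5 × 12.10/15.03 = 9.258 mV.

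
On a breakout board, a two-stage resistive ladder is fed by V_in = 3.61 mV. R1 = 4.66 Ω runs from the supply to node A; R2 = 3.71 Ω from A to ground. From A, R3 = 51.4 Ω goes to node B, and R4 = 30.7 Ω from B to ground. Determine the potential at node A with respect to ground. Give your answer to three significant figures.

The second stage (R3 + R4 = 82.10 Ω) loads node A in parallel with R2.
Effective lower resistance at A: R2 ‖ 82.10 = 3.550 Ω.
First divider: V_A = V_in · 3.550/(4.66 + 3.550) = 1.561 mV.

V_A ≈ 1.56 mV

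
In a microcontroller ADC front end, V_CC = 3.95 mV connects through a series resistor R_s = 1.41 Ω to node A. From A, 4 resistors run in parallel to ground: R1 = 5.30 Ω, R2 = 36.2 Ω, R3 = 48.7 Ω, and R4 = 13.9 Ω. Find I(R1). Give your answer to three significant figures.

I ≈ 0.519 mA

Equivalent of the parallel group: R_p = 3.239 Ω.
V_A = 3.95 × 3.239/4.649 = 2.752 mV.
I(R1) = V_A / R1 = 2.752/5.30 = 0.5192 mA.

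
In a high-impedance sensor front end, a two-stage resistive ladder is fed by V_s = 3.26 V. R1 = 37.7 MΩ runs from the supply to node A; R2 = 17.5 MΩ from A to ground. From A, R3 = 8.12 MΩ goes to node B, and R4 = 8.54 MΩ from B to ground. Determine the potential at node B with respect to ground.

V_B ≈ 0.308 V

Looking into the second stage from A: R3 + R4 = 16.66 MΩ appears in parallel with R2.
R2 ‖ (R3+R4) = 8.535 MΩ.
So V_A = 3.26 × 0.1846 = 0.6018 V.
Stage 2 is unloaded, so V_B = V_A · R4/(R3+R4) = 0.6018 × 8.54/16.66 = 0.3085 V.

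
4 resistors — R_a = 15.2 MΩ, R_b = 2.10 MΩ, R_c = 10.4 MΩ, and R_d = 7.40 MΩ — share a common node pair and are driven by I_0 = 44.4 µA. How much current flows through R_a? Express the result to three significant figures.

I ≈ 3.78 µA

Conductances: ΣG = 1/15.2 + 1/2.10 + 1/10.4 + 1/7.40 = 0.7733 (1/MΩ).
R_a takes the fraction G_k/ΣG = 0.06579/0.7733 = 0.08508, so I = 44.4 × 0.08508 = 3.778 µA.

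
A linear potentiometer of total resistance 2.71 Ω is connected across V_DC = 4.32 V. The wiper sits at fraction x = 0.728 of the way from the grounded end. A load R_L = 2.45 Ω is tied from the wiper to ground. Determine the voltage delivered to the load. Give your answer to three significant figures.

V_out ≈ 2.58 V

Split the track: R_lower = x·R_p = 1.973 Ω, R_upper = (1−x)·R_p = 0.7371 Ω.
(x·R_p) ‖ R_L = 1.093 Ω.
V_out = 4.32 × 1.093/(0.7371 + 1.093) = 2.580 V.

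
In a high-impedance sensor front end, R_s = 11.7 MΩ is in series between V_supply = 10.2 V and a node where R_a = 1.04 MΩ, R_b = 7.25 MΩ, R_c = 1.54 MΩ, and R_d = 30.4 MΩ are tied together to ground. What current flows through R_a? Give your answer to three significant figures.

I ≈ 0.449 µA

Equivalent of the parallel group: R_p = 0.5613 MΩ.
V_A = 10.2 × 0.5613/12.26 = 0.4669 V.
I(R_a) = V_A / R_a = 0.4669/1.04 = 0.4489 µA.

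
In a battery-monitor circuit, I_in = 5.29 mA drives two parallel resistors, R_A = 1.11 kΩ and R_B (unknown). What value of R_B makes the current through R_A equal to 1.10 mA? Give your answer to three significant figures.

In a two-way split, I_A/I_in = R_B/(R_A + R_B).
With f = 0.2079, R_B = R_A · f/(1−f) = 1.11 × 0.2625 = 0.2914 kΩ.

R_B ≈ 0.291 kΩ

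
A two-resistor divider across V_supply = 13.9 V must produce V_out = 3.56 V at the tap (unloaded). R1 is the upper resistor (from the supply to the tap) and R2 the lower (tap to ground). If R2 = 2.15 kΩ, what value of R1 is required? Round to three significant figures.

The divider ratio is R2/(R1+R2) = 3.56/13.9 = 0.2561.
Rearranging, R1 = R2·(1−k)/k = 2.15 × 2.904 = 6.245 kΩ.

R1 ≈ 6.24 kΩ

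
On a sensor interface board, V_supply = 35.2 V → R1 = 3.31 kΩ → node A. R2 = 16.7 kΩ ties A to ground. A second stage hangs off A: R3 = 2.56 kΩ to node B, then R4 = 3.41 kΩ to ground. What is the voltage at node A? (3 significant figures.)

V_A ≈ 20.1 V

Looking into the second stage from A: R3 + R4 = 5.970 kΩ appears in parallel with R2.
R2 ‖ (R3+R4) = 4.398 kΩ.
So V_A = 35.2 × 0.5706 = 20.08 V.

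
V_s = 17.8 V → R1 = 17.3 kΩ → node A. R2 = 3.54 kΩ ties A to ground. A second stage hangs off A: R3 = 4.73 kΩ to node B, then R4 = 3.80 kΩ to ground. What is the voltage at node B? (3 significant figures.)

The second stage (R3 + R4 = 8.530 kΩ) loads node A in parallel with R2.
R2 ‖ (R3+R4) = 2.502 kΩ.
So V_A = 17.8 × 0.1263 = 2.249 V.
Then the unloaded second divider: V_B = V_A × R4/(R3+R4) = 2.249 × 0.4455 = 1.002 V.

V_B ≈ 1.00 V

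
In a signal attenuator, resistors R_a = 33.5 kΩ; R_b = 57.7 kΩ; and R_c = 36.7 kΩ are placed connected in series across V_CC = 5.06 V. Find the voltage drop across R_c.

Series total: ΣR = 33.5 + 57.7 + 36.7 = 127.9 kΩ.
Voltage divider: V = V_CC · (36.70 / 127.9) = 5.06 × 0.2869 = 1.452 V.

V ≈ 1.45 V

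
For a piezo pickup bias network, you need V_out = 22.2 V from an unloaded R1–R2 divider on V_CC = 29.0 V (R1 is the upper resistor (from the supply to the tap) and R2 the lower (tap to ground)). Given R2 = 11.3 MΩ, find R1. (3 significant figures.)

R1 ≈ 3.46 MΩ

V_out/V_CC = R2/(R1+R2) = 0.7655.
R1 = R2·(1/k − 1) = 11.3 × 0.3063 = 3.461 MΩ.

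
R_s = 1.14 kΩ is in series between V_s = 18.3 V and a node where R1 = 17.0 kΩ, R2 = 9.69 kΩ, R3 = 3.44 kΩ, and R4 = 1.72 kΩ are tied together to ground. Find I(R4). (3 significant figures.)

Combine the parallel branches: R_p = (1/17.0 + 1/9.69 + 1/3.44 + 1/1.72)⁻¹ = 0.9670 kΩ.
Node voltage V_A = V_s · R_p/(R_s + R_p) = 18.3 × 0.4589 = 8.399 V.
Branch current I = V_A/R4 = 8.399/1.72 = 4.883 mA.
(Check via current divider: I_total = 8.685 mA; share G_k/ΣG = 0.5622 → same result.)

I ≈ 4.88 mA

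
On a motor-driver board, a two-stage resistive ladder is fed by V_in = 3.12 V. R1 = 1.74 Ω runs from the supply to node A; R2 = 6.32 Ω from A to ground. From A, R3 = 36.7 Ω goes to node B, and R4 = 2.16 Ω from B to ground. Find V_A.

V_A ≈ 2.36 V

Node A sees R2 in parallel with the series input of stage 2, R3 + R4 = 38.86 Ω.
Effective lower resistance at A: R2 ‖ 38.86 = 5.436 Ω.
V_A = 3.12 × 5.436/(1.74 + 5.436) = 2.363 V.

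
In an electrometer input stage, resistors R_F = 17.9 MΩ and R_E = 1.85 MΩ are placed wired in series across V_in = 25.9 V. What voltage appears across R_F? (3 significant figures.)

V ≈ 23.5 V

ΣR = 17.9 + 1.85 = 19.75 MΩ.
V = V_in · R/ΣR = 25.9 × 0.9063 = 23.47 V.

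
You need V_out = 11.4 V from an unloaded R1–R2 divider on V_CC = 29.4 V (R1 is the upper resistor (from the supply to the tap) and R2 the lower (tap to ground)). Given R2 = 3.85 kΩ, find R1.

R1 ≈ 6.08 kΩ

Required fraction k = V_out/V_CC = 0.3878.
R1 = R2·(1/k − 1) = 3.85 × 1.579 = 6.079 kΩ.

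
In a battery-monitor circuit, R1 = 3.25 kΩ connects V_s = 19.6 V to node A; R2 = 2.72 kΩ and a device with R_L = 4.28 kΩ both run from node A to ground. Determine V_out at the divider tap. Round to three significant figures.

R2 ‖ R_L = (2.72 × 4.28)/(2.72 + 4.28) = 1.663 kΩ.
Then V_out = V_s · R2'/(R1 + R2') = 19.6 × 1.663/4.913 = 6.635 V.

V_out ≈ 6.63 V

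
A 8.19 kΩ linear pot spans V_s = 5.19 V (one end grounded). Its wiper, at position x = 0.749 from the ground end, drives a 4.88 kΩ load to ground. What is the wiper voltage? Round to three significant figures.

V_out ≈ 2.95 V

The pot divides into 2.056 kΩ above the wiper and 6.134 kΩ below.
(x·R_p) ‖ R_L = 2.718 kΩ.
V_out = 5.19 × 2.718/(2.056 + 2.718) = 2.955 V.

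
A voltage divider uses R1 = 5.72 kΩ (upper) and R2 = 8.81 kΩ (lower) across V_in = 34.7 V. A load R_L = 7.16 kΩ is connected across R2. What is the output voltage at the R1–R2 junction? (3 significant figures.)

First combine the lower leg with the load: R2 ‖ R_L = 3.950 kΩ.
Voltage divider with the loaded lower leg: V_out = 34.7 × 3.950/(5.72 + 3.950) = 34.7 × 0.4085 = 14.17 V.

V_out ≈ 14.2 V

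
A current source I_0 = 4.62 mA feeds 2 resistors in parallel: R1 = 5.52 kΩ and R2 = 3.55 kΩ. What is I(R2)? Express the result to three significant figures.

I ≈ 2.81 mA

With just two branches, the current splits inversely with resistance.
So I = 4.62 × 5.52/9.070 = 2.812 mA.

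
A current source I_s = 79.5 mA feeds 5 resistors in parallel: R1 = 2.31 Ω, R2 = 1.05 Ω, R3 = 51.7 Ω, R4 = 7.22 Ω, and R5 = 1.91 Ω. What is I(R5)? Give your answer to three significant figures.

Conductances: ΣG = 1/2.31 + 1/1.05 + 1/51.7 + 1/7.22 + 1/1.91 = 2.067 (1/Ω).
Current divider: I(R5) = I_s · G_k/ΣG = 79.5 × (0.5236/2.067) = 79.5 × 0.2533 = 20.14 mA.

I ≈ 20.1 mA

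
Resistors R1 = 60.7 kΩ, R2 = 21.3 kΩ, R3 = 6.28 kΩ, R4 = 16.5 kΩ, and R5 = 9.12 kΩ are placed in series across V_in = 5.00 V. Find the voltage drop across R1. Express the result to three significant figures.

ΣR = 60.7 + 21.3 + 6.28 + 16.5 + 9.12 = 113.9 kΩ.
By the voltage-divider rule, V = 5.00 × 60.70/113.9 = 2.665 V.

V ≈ 2.66 V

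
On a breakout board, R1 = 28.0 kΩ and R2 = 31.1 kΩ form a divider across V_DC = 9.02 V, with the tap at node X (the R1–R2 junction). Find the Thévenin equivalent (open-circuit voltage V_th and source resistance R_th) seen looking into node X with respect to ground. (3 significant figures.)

V_th ≈ 4.75 V, R_th ≈ 14.7 kΩ

Open-circuit (no load on X): V_th = V_DC · R2/(R1 + R2) = 9.02 × 31.1/(28.00 + 31.1) = 4.747 V.
Looking into X with the source shorted: R_th = R1·R2/(R1+R2) = 28.00 × 31.1/59.10 = 14.73 kΩ.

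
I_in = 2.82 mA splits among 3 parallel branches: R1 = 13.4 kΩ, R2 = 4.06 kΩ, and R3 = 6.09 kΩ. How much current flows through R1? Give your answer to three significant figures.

Total conductance ΣG = 1/13.4 + 1/4.06 + 1/6.09 = 0.4851 (units of 1/kΩ).
By the current-divider rule, I = I_in · G_k/ΣG = 2.82 × 0.1538 = 0.4338 mA.

I ≈ 0.434 mA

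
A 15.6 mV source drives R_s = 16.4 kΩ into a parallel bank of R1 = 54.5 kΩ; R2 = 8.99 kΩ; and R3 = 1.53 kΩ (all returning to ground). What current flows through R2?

I ≈ 0.125 µA

Equivalent of the parallel group: R_p = 1.277 kΩ.
V_A by voltage divider: V_A = 15.6 × 1.277/(16.4 + 1.277) = 1.127 mV.
I(R2) = V_A / R2 = 1.127/8.99 = 0.1253 µA.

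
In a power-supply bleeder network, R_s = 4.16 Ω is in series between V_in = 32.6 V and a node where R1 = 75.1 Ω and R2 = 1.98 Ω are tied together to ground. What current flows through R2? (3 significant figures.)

Parallel bank: R_p = 1/(1/75.1 + 1/1.98) = 1.929 Ω.
V_A = 32.6 × 1.929/6.089 = 10.33 V.
Branch current I = V_A/R2 = 10.33/1.98 = 5.216 A.

I ≈ 5.22 A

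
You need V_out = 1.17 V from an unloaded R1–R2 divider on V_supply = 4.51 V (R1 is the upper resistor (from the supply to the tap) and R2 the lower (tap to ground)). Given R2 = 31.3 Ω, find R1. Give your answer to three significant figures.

R1 ≈ 89.4 Ω

The divider ratio is R2/(R1+R2) = 1.17/4.51 = 0.2594.
So R1 = R2 · (V_supply/V_out − 1) = 31.3 × (4.51/1.17 − 1) = 31.3 × 2.855 = 89.35 Ω.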